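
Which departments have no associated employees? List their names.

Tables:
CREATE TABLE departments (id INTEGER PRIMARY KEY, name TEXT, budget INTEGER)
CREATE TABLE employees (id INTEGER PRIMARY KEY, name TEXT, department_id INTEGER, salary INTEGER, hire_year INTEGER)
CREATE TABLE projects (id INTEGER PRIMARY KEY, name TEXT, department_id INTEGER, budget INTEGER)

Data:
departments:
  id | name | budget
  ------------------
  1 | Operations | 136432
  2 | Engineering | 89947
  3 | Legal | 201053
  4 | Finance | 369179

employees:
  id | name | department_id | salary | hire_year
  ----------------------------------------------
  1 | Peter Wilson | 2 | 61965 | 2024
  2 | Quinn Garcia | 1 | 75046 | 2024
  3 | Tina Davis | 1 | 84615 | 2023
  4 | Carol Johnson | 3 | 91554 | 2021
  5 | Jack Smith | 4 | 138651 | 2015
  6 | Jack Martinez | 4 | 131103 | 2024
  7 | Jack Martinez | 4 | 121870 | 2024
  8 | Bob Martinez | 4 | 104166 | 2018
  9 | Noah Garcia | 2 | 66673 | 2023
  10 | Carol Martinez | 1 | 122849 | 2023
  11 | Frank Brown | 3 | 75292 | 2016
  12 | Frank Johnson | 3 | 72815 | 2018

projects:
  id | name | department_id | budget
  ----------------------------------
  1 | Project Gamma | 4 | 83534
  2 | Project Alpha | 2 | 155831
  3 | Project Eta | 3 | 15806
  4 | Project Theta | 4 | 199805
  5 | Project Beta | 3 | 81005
SELECT p.name FROM departments p LEFT JOIN employees c ON c.department_id = p.id WHERE c.id IS NULL

Execution result:
(no rows)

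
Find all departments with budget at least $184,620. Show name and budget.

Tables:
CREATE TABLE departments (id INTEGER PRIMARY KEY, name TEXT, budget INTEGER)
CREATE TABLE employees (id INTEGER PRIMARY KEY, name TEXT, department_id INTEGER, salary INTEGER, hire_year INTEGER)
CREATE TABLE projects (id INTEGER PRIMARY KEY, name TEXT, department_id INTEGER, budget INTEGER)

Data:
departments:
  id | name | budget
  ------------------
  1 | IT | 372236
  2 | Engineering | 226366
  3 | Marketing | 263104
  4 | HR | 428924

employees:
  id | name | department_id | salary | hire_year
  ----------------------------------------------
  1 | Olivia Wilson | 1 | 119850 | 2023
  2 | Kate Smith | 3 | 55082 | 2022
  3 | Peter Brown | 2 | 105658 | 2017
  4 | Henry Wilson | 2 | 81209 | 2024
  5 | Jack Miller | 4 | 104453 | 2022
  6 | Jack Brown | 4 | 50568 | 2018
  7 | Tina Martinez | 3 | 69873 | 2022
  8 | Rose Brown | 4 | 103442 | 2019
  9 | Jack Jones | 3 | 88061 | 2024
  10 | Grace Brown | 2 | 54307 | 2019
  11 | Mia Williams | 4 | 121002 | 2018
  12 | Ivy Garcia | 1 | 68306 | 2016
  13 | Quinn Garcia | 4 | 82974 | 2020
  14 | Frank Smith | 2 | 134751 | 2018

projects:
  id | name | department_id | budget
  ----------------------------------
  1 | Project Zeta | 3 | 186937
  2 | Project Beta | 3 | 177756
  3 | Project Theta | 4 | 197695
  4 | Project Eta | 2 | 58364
SELECT name, budget FROM departments WHERE budget >= 184620

Execution result:
name | budget
IT | 372236
Engineering | 226366
Marketing | 263104
HR | 428924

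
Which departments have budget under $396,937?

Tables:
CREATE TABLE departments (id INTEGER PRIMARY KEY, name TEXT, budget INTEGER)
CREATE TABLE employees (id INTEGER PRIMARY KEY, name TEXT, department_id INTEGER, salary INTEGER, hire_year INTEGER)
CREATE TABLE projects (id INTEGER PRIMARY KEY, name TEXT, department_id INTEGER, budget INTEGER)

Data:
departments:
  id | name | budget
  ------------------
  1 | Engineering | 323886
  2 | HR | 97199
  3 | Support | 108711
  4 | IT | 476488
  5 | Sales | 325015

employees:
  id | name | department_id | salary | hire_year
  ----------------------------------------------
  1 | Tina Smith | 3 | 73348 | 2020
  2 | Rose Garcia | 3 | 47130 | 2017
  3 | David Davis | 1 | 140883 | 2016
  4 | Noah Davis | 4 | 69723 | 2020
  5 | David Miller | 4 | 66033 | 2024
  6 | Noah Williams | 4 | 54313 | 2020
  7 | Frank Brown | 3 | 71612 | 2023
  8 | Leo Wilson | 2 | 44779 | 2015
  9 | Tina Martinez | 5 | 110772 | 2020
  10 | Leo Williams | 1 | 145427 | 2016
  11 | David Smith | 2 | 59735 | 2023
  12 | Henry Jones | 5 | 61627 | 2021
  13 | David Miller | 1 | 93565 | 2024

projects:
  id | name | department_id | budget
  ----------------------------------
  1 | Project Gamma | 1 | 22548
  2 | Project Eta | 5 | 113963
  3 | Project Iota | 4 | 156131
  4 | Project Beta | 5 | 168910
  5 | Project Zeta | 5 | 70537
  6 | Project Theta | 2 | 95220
SELECT name, budget FROM departments WHERE budget < 396937

Execution result:
name | budget
Engineering | 323886
HR | 97199
Support | 108711
Sales | 325015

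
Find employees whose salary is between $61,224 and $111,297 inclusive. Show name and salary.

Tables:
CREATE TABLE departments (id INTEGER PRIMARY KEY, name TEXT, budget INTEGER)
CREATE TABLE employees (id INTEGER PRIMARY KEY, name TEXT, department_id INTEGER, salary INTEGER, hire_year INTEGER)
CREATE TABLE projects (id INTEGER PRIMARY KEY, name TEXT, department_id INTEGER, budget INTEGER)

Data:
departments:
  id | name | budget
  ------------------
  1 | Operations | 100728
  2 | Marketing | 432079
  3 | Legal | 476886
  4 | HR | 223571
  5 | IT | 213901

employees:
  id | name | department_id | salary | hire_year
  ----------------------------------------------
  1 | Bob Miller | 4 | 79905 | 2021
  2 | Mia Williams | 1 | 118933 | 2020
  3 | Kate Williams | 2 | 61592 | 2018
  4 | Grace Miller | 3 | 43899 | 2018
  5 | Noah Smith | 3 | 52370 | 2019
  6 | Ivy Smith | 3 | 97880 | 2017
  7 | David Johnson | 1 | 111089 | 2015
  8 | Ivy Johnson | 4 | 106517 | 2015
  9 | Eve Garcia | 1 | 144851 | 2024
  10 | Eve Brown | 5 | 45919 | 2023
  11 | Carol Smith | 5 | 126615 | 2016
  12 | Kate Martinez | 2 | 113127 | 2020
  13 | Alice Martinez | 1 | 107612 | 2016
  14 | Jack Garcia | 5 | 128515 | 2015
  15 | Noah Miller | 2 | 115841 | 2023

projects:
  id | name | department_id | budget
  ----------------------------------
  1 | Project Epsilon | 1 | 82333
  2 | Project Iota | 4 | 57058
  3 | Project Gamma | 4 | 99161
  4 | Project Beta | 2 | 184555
SELECT name, salary FROM employees WHERE salary BETWEEN 61224 AND 111297

Execution result:
name | salary
Bob Miller | 79905
Kate Williams | 61592
Ivy Smith | 97880
David Johnson | 111089
Ivy Johnson | 106517
Alice Martinez | 107612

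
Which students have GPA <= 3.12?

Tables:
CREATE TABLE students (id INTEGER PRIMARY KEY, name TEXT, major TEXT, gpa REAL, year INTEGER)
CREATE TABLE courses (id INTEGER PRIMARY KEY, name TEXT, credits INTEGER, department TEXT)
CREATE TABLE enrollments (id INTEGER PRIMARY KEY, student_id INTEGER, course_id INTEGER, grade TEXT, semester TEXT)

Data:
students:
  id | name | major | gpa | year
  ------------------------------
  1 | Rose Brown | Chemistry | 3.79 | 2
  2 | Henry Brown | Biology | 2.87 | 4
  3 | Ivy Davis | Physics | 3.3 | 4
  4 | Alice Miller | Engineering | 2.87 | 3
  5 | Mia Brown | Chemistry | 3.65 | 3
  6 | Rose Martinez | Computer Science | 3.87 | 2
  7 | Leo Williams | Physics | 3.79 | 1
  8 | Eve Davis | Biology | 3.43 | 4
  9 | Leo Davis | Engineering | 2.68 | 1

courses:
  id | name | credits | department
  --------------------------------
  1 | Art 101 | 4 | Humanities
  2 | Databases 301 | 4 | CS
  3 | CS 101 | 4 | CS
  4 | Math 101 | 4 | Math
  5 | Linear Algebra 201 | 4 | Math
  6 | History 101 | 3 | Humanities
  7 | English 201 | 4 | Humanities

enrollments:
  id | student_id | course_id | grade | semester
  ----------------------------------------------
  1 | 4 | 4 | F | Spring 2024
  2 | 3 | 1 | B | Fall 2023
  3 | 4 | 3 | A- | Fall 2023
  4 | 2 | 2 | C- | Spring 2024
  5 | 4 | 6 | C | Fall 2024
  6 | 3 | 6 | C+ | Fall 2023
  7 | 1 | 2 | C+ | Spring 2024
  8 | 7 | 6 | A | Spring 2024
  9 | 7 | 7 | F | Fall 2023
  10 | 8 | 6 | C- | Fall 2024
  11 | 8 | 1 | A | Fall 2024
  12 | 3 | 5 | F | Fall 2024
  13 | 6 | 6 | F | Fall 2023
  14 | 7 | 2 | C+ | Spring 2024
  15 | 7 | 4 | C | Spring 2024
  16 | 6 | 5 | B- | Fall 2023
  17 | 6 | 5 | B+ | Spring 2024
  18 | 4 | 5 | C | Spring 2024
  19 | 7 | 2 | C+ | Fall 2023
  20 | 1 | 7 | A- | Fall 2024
SELECT name, gpa FROM students WHERE gpa <= 3.12

Execution result:
name | gpa
Henry Brown | 2.87
Alice Miller | 2.87
Leo Davis | 2.68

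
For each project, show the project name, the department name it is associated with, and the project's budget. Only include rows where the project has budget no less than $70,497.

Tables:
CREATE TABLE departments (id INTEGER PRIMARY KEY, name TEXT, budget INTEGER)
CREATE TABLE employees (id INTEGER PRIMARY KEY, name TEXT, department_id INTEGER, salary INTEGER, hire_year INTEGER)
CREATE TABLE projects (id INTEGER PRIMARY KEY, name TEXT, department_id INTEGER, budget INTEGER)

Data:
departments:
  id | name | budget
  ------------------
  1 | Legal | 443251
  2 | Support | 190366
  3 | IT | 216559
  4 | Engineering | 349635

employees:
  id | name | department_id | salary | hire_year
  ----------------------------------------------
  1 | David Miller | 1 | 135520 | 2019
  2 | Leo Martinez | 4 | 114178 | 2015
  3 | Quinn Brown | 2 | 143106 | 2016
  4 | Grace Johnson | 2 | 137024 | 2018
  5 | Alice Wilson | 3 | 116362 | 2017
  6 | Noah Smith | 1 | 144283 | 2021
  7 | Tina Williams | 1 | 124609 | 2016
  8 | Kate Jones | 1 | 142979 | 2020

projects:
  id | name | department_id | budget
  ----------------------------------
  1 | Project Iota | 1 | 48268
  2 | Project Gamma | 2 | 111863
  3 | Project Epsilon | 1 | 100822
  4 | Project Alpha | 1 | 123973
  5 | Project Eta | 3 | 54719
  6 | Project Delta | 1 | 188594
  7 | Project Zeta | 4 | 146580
SELECT c.name, p.name AS department, c.budget FROM projects c JOIN departments p ON c.department_id = p.id WHERE c.budget >= 70497

Execution result:
name | department | budget
Project Gamma | Support | 111863
Project Epsilon | Legal | 100822
Project Alpha | Legal | 123973
Project Delta | Legal | 188594
Project Zeta | Engineering | 146580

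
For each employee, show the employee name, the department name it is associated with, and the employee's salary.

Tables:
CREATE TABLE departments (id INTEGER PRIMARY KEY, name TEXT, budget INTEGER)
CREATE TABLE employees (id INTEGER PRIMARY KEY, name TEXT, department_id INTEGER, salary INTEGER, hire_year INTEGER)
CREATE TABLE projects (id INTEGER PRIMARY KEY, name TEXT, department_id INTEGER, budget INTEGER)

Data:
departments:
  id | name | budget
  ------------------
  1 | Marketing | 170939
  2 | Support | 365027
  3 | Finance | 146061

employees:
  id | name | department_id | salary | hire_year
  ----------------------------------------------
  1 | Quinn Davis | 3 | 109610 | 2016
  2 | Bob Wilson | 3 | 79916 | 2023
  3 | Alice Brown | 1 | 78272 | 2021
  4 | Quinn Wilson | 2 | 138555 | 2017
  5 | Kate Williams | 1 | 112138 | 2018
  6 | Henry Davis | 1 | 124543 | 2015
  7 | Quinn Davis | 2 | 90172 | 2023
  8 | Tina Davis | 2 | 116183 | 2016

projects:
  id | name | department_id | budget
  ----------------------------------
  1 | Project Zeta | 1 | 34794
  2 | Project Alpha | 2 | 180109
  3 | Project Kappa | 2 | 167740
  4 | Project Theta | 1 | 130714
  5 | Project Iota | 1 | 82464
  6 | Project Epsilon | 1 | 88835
SELECT c.name, p.name AS department, c.salary FROM employees c JOIN departments p ON c.department_id = p.id

Execution result:
name | department | salary
Quinn Davis | Finance | 109610
Bob Wilson | Finance | 79916
Alice Brown | Marketing | 78272
Quinn Wilson | Support | 138555
Kate Williams | Marketing | 112138
Henry Davis | Marketing | 124543
Quinn Davis | Support | 90172
Tina Davis | Support | 116183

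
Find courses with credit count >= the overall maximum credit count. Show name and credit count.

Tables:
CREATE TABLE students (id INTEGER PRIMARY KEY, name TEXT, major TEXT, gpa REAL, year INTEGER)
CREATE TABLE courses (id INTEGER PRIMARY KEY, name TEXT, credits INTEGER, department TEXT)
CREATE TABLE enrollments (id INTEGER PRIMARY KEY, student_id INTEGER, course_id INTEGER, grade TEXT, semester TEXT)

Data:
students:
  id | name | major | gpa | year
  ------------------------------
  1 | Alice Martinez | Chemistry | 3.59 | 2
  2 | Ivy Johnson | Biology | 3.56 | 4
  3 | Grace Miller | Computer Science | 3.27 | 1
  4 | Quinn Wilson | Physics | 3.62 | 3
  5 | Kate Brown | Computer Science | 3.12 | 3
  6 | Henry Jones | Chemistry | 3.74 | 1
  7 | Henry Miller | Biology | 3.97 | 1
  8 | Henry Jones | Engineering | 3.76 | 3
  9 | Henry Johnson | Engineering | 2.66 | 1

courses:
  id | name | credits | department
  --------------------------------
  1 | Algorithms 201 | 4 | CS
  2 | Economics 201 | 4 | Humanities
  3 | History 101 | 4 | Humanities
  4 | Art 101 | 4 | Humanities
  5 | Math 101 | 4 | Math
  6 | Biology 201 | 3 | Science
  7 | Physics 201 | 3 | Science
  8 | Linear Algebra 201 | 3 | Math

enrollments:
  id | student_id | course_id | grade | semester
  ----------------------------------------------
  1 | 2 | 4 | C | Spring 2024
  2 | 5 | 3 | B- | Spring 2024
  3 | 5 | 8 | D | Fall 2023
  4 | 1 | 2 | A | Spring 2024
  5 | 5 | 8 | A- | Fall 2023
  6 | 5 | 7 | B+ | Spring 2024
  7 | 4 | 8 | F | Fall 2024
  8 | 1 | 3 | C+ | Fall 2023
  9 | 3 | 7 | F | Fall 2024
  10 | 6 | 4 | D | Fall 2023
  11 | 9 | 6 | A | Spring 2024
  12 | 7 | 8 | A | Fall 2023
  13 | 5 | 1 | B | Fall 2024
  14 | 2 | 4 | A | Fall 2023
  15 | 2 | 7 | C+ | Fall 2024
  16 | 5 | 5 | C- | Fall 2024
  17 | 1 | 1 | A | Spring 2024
SELECT name, credits FROM courses WHERE credits >= (SELECT MAX(credits) FROM courses)

Execution result:
name | credits
Algorithms 201 | 4
Economics 201 | 4
History 101 | 4
Art 101 | 4
Math 101 | 4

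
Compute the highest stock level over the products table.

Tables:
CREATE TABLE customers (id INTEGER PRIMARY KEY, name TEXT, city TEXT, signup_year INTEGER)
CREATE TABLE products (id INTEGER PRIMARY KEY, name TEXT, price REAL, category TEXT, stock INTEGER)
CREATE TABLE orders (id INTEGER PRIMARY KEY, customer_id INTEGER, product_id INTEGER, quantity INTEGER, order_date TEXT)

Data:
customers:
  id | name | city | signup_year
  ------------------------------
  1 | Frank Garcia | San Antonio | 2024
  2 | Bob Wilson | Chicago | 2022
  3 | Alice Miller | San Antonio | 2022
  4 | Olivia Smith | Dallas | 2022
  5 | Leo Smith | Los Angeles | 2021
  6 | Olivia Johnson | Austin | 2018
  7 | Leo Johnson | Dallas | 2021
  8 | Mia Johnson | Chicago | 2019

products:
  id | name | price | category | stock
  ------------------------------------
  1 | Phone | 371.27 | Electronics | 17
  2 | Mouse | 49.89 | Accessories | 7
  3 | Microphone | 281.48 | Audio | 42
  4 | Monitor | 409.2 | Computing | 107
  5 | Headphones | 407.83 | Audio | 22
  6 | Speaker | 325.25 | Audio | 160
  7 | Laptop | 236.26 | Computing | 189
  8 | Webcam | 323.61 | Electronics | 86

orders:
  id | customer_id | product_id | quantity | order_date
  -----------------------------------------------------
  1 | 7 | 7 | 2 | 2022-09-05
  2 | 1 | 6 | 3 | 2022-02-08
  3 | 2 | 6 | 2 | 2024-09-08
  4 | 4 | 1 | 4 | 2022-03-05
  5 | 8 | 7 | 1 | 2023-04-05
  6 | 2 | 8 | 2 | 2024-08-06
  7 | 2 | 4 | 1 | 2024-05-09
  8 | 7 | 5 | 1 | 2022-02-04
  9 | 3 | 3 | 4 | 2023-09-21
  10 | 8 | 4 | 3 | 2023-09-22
SELECT MAX(stock) FROM products

Execution result:
189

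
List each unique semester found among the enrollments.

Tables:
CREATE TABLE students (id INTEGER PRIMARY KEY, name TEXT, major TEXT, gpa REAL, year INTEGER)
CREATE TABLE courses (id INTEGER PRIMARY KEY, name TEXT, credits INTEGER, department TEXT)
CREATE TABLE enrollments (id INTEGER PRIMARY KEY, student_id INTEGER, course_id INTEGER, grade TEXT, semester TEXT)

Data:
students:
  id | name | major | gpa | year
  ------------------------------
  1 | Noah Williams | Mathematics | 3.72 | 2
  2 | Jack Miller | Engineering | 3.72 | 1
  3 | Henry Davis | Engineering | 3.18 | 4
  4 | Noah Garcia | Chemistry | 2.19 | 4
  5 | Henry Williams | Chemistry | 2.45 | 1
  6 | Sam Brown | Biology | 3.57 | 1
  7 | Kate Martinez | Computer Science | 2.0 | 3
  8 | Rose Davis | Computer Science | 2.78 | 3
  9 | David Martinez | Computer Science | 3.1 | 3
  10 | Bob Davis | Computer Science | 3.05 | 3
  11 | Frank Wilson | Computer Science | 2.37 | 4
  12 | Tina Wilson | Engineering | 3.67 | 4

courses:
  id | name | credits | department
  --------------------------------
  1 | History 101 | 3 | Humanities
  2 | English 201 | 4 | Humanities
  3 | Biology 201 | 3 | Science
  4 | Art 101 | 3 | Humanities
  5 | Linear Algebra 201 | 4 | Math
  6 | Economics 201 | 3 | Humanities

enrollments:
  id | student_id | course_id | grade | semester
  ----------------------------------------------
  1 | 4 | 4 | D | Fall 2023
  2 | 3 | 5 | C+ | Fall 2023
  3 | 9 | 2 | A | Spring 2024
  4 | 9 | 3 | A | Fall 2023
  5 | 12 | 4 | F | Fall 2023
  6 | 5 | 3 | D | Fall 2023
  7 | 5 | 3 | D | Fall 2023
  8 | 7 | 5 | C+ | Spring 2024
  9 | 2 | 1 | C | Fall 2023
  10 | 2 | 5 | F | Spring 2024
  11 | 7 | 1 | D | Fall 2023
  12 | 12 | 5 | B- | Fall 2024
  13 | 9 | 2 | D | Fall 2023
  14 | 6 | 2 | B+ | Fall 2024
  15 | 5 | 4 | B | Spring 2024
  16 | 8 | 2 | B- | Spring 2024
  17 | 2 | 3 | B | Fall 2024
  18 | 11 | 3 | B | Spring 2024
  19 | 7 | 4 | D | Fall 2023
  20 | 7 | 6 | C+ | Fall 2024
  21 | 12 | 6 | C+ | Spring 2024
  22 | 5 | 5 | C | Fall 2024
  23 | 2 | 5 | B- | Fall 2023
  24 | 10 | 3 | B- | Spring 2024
SELECT DISTINCT semester FROM enrollments

Execution result:
semester
Fall 2023
Spring 2024
Fall 2024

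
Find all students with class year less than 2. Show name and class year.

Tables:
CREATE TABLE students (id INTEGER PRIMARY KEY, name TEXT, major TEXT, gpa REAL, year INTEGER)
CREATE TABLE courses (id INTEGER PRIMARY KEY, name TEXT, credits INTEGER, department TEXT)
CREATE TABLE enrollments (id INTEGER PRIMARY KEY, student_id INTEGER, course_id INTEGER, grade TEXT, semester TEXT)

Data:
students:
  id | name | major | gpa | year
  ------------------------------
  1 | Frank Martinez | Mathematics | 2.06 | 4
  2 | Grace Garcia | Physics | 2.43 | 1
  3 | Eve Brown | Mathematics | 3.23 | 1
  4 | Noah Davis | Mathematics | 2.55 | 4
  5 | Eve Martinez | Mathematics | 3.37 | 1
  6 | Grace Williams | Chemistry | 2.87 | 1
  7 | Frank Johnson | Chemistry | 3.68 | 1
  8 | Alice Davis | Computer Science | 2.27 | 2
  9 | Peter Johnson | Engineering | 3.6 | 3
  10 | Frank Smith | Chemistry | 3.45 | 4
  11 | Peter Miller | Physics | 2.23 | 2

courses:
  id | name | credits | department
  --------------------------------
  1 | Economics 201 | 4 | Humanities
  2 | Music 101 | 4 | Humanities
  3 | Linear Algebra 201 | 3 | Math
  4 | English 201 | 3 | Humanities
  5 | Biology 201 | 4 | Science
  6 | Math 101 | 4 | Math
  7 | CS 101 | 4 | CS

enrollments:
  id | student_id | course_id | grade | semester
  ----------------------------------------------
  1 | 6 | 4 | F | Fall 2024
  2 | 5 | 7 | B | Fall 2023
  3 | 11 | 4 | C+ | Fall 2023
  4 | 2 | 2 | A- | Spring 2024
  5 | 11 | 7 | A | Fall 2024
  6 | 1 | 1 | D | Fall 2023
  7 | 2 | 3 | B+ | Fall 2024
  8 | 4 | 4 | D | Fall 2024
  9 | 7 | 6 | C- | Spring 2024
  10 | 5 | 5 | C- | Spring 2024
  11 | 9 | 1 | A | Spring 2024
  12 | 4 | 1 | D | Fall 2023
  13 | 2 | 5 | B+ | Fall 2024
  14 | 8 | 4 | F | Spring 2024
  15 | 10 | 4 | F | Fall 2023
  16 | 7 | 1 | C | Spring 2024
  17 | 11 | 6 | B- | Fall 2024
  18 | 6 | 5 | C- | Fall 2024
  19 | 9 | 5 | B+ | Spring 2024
SELECT name, year FROM students WHERE year < 2

Execution result:
name | year
Grace Garcia | 1
Eve Brown | 1
Eve Martinez | 1
Grace Williams | 1
Frank Johnson | 1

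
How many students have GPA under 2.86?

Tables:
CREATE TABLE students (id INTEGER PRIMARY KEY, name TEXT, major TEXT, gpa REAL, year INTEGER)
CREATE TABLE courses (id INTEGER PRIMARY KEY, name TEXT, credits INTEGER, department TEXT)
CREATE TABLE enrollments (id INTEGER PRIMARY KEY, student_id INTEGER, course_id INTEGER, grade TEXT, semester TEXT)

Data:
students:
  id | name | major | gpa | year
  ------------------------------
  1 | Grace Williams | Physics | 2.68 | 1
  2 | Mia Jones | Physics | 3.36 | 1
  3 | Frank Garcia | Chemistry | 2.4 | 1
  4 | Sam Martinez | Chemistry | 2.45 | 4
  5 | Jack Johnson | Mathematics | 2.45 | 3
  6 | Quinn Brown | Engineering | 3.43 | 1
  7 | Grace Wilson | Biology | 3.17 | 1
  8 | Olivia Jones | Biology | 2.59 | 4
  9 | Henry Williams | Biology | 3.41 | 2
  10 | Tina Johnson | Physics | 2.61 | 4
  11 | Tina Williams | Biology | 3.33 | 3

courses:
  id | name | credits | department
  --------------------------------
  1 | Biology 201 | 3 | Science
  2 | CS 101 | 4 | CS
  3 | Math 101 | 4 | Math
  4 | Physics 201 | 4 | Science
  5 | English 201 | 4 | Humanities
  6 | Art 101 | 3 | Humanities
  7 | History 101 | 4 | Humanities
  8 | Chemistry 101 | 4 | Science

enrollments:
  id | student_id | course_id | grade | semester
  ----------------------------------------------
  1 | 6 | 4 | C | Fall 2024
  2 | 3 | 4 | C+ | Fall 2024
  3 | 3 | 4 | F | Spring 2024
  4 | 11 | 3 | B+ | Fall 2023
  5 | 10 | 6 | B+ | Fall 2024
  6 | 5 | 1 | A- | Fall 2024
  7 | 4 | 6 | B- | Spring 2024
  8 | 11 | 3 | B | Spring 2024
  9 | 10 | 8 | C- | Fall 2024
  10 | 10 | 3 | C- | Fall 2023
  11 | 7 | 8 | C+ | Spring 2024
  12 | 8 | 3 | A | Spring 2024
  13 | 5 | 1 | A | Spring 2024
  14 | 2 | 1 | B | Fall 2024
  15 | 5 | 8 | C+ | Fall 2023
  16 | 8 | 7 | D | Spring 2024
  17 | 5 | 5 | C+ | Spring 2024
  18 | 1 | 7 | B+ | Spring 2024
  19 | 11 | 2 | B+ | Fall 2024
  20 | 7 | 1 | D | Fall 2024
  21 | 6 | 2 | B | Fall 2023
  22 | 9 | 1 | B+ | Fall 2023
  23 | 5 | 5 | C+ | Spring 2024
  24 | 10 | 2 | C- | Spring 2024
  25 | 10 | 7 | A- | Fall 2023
SELECT COUNT(*) FROM students WHERE gpa < 2.86

Execution result:
6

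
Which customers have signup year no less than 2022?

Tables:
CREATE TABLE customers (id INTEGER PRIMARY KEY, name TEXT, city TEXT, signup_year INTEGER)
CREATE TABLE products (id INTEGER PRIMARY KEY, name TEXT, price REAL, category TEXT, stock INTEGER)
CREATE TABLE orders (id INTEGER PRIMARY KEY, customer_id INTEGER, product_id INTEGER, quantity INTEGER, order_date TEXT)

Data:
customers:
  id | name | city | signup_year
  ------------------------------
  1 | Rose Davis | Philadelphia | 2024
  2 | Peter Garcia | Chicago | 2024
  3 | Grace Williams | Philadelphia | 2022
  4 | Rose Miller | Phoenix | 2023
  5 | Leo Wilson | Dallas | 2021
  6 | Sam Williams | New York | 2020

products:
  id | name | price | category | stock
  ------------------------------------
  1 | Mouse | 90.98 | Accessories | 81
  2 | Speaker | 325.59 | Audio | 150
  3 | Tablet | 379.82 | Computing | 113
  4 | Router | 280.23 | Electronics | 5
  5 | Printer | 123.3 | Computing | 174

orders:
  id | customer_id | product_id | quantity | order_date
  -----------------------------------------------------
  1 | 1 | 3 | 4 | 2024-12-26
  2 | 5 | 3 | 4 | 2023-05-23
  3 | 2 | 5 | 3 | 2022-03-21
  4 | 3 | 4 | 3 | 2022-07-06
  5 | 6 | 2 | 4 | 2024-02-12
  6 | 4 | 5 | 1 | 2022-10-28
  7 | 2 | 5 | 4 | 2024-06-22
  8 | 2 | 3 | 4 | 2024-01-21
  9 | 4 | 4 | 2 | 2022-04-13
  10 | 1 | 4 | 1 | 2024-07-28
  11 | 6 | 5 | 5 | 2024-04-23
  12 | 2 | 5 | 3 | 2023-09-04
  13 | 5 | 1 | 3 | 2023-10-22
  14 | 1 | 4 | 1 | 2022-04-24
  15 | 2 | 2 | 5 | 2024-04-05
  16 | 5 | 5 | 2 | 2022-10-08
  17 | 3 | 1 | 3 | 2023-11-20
SELECT name, signup_year FROM customers WHERE signup_year >= 2022

Execution result:
name | signup_year
Rose Davis | 2024
Peter Garcia | 2024
Grace Williams | 2022
Rose Miller | 2023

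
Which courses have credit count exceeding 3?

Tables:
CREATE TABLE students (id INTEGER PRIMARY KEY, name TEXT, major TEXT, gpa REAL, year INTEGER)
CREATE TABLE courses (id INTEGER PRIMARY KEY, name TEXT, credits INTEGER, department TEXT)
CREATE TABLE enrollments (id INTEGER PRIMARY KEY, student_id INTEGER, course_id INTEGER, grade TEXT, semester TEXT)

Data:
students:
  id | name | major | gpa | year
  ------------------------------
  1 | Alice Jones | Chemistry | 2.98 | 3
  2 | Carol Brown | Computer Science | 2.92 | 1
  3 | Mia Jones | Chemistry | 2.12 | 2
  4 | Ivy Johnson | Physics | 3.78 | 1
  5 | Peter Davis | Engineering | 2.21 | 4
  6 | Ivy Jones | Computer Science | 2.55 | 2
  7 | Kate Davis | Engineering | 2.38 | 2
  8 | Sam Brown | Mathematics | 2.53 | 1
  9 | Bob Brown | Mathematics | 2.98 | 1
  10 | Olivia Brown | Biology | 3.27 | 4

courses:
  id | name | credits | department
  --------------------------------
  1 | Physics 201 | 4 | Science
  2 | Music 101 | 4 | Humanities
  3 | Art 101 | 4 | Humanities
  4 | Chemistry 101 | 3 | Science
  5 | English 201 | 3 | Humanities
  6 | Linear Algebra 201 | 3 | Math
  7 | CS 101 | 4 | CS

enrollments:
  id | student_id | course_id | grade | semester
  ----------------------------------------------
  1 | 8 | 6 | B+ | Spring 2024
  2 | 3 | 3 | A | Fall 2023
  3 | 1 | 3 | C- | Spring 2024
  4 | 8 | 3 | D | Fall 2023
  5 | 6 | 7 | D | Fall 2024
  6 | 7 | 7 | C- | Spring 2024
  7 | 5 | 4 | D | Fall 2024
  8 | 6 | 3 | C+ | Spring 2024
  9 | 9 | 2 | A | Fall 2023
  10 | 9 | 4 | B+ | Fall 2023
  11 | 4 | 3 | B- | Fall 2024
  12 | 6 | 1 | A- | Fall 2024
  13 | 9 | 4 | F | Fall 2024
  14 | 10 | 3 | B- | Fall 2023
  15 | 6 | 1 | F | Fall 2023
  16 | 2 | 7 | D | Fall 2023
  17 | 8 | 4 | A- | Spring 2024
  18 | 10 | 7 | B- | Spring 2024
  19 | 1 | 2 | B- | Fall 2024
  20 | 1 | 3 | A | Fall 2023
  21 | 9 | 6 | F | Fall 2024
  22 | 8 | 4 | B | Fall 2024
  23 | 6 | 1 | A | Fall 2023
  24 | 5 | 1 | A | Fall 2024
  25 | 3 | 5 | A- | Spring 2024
SELECT name, credits FROM courses WHERE credits > 3

Execution result:
name | credits
Physics 201 | 4
Music 101 | 4
Art 101 | 4
CS 101 | 4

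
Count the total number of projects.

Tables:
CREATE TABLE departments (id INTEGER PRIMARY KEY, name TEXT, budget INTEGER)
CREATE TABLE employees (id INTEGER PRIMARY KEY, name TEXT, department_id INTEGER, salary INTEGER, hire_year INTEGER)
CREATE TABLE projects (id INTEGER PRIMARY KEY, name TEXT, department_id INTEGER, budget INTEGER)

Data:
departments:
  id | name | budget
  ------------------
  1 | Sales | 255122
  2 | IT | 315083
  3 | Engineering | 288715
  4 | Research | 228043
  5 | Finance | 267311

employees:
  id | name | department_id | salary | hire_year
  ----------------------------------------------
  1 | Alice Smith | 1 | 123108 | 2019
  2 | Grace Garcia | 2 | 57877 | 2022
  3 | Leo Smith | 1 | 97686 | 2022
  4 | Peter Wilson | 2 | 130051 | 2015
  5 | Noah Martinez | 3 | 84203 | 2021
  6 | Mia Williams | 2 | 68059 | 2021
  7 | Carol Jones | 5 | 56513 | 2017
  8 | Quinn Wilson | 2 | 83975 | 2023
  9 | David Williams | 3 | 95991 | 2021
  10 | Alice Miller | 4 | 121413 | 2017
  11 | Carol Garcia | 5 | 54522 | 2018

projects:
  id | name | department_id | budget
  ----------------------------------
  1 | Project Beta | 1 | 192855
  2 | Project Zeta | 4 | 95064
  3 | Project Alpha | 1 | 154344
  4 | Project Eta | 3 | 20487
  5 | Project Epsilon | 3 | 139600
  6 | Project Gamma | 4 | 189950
SELECT COUNT(*) FROM projects

Execution result:
6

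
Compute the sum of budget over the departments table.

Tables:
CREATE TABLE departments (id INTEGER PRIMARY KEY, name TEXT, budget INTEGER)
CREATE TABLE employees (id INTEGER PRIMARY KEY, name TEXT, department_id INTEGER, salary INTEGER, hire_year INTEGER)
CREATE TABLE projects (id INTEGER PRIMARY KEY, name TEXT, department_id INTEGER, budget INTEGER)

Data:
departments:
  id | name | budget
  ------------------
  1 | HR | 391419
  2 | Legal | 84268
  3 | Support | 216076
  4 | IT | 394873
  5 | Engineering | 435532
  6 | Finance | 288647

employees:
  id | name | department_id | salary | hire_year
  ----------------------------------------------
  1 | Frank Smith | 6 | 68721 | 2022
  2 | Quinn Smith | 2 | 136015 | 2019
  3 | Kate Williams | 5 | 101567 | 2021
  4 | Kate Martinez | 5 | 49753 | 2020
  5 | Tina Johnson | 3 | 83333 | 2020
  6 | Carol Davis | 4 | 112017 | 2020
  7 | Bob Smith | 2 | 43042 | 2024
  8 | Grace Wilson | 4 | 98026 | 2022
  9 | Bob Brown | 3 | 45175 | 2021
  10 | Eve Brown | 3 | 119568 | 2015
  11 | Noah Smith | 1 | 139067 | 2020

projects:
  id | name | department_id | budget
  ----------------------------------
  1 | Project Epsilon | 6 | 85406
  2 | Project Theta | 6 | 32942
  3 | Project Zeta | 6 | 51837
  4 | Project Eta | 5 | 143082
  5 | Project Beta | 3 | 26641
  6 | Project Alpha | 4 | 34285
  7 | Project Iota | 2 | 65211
SELECT SUM(budget) FROM departments

Execution result:
1810815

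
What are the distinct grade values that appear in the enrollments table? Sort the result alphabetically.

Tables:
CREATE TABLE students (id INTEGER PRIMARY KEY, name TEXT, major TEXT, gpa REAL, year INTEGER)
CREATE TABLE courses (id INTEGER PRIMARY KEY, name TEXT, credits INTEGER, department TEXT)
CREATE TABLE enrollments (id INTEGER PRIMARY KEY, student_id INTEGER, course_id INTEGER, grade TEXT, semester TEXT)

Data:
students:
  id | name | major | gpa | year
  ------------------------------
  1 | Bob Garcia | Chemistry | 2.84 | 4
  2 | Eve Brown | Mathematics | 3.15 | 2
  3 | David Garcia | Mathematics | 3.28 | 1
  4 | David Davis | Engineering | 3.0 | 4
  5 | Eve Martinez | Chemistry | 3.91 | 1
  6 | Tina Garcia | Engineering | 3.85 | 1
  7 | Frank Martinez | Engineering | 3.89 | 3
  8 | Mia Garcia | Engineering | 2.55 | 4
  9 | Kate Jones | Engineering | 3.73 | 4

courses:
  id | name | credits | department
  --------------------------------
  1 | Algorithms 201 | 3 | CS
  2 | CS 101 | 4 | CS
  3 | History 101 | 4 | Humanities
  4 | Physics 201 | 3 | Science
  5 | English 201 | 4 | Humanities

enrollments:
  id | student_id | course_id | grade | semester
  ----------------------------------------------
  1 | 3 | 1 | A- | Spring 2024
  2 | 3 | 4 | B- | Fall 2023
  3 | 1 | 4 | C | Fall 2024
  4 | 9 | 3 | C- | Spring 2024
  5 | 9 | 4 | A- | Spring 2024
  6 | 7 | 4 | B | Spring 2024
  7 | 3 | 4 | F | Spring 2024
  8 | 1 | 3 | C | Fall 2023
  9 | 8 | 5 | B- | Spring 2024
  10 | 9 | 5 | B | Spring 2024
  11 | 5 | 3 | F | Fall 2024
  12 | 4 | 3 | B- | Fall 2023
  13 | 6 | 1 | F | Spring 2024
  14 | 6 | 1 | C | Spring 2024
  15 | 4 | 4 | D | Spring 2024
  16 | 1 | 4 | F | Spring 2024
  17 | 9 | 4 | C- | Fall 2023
SELECT DISTINCT grade FROM enrollments ORDER BY grade

Execution result:
grade
A-
B
B-
C
C-
D
F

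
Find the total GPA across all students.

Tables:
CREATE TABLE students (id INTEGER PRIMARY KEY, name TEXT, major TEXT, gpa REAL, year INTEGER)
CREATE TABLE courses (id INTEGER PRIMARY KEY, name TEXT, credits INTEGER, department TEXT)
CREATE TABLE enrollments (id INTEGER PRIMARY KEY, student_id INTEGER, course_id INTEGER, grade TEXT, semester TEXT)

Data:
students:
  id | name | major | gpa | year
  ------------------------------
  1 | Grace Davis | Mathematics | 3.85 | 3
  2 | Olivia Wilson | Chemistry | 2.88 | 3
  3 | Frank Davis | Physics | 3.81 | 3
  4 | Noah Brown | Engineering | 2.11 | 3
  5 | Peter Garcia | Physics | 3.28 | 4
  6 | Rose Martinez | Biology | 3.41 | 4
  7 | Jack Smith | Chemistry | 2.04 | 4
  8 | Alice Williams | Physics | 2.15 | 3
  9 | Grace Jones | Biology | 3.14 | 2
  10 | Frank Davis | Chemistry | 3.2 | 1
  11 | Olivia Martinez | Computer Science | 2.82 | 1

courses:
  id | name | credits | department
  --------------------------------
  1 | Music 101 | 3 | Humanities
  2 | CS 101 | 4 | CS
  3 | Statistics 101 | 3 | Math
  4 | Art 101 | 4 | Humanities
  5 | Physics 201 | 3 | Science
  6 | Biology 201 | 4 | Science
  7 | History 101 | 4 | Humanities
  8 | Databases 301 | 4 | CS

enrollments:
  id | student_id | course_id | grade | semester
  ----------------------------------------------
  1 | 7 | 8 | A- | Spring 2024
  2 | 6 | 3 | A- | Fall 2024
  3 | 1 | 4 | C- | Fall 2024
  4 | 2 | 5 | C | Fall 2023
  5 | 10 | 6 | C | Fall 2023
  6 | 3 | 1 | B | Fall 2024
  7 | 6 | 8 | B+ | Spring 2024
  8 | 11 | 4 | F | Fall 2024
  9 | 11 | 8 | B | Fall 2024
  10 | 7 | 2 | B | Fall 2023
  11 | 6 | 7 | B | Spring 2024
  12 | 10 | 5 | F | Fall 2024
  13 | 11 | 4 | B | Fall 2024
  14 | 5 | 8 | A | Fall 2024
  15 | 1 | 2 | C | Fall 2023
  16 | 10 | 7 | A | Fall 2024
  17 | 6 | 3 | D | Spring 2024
SELECT SUM(gpa) FROM students

Execution result:
32.69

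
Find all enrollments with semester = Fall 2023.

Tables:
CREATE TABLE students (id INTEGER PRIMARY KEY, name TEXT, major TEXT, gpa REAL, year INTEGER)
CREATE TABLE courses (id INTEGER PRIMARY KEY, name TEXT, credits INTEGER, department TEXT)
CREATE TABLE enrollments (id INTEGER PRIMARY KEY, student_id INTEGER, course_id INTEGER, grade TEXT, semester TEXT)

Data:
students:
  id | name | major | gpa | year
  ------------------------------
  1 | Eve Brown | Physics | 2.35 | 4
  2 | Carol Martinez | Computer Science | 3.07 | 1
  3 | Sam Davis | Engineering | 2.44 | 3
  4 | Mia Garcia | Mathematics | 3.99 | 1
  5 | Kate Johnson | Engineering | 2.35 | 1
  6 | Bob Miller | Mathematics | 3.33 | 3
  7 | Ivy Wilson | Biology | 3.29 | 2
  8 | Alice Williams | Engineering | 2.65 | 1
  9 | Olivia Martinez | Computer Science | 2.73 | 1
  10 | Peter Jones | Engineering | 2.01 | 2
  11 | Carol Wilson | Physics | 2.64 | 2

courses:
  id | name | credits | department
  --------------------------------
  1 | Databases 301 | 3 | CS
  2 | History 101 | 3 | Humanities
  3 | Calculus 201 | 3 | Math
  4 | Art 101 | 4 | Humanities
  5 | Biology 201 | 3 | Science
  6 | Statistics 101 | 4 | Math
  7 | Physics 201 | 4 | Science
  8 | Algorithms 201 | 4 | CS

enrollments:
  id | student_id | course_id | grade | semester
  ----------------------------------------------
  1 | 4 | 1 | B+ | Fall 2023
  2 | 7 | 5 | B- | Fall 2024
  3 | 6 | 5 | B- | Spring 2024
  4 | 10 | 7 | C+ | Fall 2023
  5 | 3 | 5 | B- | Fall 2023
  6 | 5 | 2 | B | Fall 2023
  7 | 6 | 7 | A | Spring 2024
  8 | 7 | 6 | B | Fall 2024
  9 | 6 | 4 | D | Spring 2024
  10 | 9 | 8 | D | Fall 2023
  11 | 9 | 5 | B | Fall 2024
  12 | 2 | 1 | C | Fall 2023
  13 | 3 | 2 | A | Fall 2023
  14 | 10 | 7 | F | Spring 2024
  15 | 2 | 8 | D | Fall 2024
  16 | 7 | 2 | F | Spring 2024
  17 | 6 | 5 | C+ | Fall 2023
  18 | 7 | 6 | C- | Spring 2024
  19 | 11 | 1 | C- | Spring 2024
SELECT id, semester FROM enrollments WHERE semester = 'Fall 2023'

Execution result:
id | semester
1 | Fall 2023
4 | Fall 2023
5 | Fall 2023
6 | Fall 2023
10 | Fall 2023
12 | Fall 2023
13 | Fall 2023
17 | Fall 2023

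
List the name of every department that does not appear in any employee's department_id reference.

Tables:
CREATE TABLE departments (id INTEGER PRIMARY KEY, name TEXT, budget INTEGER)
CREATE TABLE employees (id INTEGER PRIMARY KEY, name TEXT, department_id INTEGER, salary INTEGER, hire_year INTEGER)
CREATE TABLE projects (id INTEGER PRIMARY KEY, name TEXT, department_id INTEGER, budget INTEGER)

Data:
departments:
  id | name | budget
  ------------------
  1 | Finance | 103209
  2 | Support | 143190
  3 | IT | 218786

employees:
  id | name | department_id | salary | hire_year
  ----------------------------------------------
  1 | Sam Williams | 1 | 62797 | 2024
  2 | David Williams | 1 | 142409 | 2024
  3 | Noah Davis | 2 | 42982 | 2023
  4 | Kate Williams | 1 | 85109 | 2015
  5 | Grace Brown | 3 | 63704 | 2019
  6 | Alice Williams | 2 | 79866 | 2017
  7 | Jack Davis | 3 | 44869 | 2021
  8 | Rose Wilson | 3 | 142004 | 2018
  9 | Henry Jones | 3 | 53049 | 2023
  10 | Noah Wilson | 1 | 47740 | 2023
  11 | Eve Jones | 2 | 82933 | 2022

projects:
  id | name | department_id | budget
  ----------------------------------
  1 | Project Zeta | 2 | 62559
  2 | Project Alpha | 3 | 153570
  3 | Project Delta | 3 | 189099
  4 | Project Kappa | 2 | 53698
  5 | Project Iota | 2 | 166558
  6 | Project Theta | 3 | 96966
SELECT p.name FROM departments p LEFT JOIN employees c ON c.department_id = p.id WHERE c.id IS NULL

Execution result:
(no rows)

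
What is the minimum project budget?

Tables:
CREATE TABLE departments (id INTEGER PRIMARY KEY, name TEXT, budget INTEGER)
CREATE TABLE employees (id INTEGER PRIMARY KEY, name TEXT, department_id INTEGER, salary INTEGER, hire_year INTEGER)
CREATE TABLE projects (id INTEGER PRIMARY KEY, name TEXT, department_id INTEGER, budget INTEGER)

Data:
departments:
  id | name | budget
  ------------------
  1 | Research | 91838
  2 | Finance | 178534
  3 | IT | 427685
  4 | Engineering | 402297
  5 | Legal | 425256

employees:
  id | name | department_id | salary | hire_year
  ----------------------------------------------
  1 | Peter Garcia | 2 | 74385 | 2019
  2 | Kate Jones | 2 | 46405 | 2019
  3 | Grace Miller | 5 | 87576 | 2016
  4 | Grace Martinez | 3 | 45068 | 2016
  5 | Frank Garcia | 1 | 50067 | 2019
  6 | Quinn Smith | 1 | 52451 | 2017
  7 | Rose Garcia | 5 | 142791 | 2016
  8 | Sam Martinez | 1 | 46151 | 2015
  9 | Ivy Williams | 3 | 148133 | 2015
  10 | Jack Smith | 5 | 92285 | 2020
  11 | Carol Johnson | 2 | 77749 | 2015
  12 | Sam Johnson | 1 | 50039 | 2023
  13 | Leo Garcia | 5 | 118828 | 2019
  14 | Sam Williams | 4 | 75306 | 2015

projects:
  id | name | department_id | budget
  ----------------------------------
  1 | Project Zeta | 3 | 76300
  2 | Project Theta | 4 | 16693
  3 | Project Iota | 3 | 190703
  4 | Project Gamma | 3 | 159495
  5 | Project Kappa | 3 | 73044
SELECT MIN(budget) FROM projects

Execution result:
16693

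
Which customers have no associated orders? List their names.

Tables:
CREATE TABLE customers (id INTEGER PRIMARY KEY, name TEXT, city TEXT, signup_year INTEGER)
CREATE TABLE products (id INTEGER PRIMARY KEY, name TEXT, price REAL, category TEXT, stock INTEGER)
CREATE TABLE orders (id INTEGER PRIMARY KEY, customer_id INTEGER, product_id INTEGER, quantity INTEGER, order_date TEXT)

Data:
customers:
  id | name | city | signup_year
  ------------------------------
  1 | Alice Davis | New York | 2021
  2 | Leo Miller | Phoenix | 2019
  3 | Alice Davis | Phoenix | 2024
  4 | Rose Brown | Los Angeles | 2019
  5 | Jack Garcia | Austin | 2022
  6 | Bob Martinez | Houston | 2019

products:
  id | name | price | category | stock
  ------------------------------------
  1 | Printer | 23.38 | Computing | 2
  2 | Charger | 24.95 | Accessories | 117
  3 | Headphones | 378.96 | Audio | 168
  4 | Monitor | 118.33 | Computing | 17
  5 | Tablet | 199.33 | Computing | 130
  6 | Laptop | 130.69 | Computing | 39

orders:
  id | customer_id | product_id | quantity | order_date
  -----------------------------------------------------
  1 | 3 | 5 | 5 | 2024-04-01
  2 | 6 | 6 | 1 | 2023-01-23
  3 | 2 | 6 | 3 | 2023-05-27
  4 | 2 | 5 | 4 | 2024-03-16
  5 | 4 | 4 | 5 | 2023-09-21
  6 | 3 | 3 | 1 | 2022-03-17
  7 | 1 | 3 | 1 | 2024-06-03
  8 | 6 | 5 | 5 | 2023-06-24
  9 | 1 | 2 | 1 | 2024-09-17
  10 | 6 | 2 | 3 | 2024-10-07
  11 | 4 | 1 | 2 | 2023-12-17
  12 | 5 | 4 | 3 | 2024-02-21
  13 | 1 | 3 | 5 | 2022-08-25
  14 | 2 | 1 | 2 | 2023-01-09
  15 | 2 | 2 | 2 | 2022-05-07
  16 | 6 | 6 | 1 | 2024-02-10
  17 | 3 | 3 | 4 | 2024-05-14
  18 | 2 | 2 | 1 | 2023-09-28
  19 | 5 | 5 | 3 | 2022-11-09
SELECT p.name FROM customers p LEFT JOIN orders c ON c.customer_id = p.id WHERE c.id IS NULL

Execution result:
(no rows)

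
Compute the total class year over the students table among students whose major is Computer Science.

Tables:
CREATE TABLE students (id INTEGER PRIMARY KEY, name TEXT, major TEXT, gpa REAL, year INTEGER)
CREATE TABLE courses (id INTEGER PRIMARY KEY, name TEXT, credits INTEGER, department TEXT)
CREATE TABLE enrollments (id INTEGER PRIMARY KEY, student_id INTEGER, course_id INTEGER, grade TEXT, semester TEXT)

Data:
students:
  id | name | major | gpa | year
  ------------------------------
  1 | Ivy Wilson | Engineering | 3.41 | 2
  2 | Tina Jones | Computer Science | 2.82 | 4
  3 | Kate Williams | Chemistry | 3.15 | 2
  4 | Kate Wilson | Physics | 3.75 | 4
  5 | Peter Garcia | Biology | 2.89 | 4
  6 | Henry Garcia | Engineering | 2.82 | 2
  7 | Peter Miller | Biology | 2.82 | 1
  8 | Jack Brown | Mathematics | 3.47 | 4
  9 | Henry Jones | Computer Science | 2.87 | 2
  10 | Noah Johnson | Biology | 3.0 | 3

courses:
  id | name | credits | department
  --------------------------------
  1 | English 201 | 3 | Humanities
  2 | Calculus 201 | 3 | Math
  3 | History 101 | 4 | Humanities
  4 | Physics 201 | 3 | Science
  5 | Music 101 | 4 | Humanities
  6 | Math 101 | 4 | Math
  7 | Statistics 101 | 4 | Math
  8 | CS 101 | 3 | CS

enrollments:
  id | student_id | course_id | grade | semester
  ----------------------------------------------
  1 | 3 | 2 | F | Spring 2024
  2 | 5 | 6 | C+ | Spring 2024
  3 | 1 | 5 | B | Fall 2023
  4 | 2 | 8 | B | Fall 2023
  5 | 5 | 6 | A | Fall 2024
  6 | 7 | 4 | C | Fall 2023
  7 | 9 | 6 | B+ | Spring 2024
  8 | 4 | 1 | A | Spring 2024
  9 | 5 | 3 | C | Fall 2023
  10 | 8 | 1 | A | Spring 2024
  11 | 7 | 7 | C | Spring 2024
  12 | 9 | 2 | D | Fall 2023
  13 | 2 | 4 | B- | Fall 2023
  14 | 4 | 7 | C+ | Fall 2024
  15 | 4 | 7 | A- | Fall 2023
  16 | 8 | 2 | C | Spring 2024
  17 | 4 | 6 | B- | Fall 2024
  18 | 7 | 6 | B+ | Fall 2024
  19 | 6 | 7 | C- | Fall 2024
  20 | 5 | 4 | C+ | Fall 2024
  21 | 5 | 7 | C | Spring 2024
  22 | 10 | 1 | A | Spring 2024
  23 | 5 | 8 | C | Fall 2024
SELECT SUM(year) FROM students WHERE major = 'Computer Science'

Execution result:
6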